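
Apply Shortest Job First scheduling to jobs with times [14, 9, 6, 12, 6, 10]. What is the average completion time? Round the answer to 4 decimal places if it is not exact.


SJF order (ascending): [6, 6, 9, 10, 12, 14]
Completion times:
  Job 1: burst=6, C=6
  Job 2: burst=6, C=12
  Job 3: burst=9, C=21
  Job 4: burst=10, C=31
  Job 5: burst=12, C=43
  Job 6: burst=14, C=57
Average completion = 170/6 = 28.3333

28.3333


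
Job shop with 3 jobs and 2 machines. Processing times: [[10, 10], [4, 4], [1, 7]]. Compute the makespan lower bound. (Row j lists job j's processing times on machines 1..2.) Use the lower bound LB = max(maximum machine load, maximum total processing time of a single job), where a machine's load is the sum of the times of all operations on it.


Machine loads:
  Machine 1: 10 + 4 + 1 = 15
  Machine 2: 10 + 4 + 7 = 21
Max machine load = 21
Job totals:
  Job 1: 20
  Job 2: 8
  Job 3: 8
Max job total = 20
Lower bound = max(21, 20) = 21

21


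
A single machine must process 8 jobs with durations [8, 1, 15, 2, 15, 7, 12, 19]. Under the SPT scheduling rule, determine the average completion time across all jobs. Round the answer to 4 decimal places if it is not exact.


Sort jobs by processing time (SPT order): [1, 2, 7, 8, 12, 15, 15, 19]
Compute completion times sequentially:
  Job 1: processing = 1, completes at 1
  Job 2: processing = 2, completes at 3
  Job 3: processing = 7, completes at 10
  Job 4: processing = 8, completes at 18
  Job 5: processing = 12, completes at 30
  Job 6: processing = 15, completes at 45
  Job 7: processing = 15, completes at 60
  Job 8: processing = 19, completes at 79
Sum of completion times = 246
Average completion time = 246/8 = 30.75

30.75


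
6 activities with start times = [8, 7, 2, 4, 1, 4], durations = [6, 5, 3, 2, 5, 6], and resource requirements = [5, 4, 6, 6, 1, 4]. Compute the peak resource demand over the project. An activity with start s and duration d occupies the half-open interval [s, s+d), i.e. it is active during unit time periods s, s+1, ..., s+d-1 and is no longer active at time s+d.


Each activity i is active on [start_i, start_i + duration_i).
Compute total resource usage per time slot:
  t=0: active resources = [], total = 0
  t=1: active resources = [1], total = 1
  t=2: active resources = [6, 1], total = 7
  t=3: active resources = [6, 1], total = 7
  t=4: active resources = [6, 6, 1, 4], total = 17
  t=5: active resources = [6, 1, 4], total = 11
  t=6: active resources = [4], total = 4
  t=7: active resources = [4, 4], total = 8
  t=8: active resources = [5, 4, 4], total = 13
  t=9: active resources = [5, 4, 4], total = 13
  t=10: active resources = [5, 4], total = 9
  t=11: active resources = [5, 4], total = 9
  t=12: active resources = [5], total = 5
  t=13: active resources = [5], total = 5
Peak resource demand = 17

17


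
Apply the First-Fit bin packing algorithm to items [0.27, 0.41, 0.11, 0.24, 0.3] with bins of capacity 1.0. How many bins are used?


Place items sequentially using First-Fit:
  Item 0.27 -> new Bin 1
  Item 0.41 -> Bin 1 (now 0.68)
  Item 0.11 -> Bin 1 (now 0.79)
  Item 0.24 -> new Bin 2
  Item 0.3 -> Bin 2 (now 0.54)
Total bins used = 2

2


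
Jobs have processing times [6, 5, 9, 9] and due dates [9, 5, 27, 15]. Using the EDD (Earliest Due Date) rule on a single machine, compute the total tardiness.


Sort by due date (EDD order): [(5, 5), (6, 9), (9, 15), (9, 27)]
Compute completion times and tardiness:
  Job 1: p=5, d=5, C=5, tardiness=max(0,5-5)=0
  Job 2: p=6, d=9, C=11, tardiness=max(0,11-9)=2
  Job 3: p=9, d=15, C=20, tardiness=max(0,20-15)=5
  Job 4: p=9, d=27, C=29, tardiness=max(0,29-27)=2
Total tardiness = 9

9


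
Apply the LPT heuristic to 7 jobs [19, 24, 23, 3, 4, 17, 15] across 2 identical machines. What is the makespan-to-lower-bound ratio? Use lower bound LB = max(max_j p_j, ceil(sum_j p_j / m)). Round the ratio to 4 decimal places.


LPT order: [24, 23, 19, 17, 15, 4, 3]
Machine loads after assignment: [56, 49]
LPT makespan = 56
Lower bound = max(max_job, ceil(total/2)) = max(24, 53) = 53
Ratio = 56 / 53 = 1.0566

1.0566


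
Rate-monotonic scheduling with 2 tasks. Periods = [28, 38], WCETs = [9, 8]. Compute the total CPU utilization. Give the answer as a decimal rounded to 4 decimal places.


Compute individual utilizations (exact fractions):
  Task 1: C/T = 9/28 (approx. 0.3214)
  Task 2: C/T = 8/38 = 4/19 (approx. 0.2105)
Total utilization U = 9/28 + 4/19 = 283/532
Rounded to 4 decimal places: U = 0.5320
RM (Liu & Layland) bound for 2 tasks = 0.828427; compare with U = 283/532 (approx. 0.531955)
U <= bound, so schedulable by RM sufficient condition.

0.5320


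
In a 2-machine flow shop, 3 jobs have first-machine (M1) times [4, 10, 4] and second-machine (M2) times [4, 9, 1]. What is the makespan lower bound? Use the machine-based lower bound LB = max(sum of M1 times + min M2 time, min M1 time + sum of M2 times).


LB1 = sum(M1 times) + min(M2 times) = 18 + 1 = 19
LB2 = min(M1 times) + sum(M2 times) = 4 + 14 = 18
Lower bound = max(LB1, LB2) = max(19, 18) = 19

19


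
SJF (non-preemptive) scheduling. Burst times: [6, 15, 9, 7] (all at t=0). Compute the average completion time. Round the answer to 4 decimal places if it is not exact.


SJF order (ascending): [6, 7, 9, 15]
Completion times:
  Job 1: burst=6, C=6
  Job 2: burst=7, C=13
  Job 3: burst=9, C=22
  Job 4: burst=15, C=37
Average completion = 78/4 = 19.5

19.5


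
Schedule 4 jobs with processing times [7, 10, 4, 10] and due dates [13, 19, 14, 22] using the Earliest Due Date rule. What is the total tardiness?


Sort by due date (EDD order): [(7, 13), (4, 14), (10, 19), (10, 22)]
Compute completion times and tardiness:
  Job 1: p=7, d=13, C=7, tardiness=max(0,7-13)=0
  Job 2: p=4, d=14, C=11, tardiness=max(0,11-14)=0
  Job 3: p=10, d=19, C=21, tardiness=max(0,21-19)=2
  Job 4: p=10, d=22, C=31, tardiness=max(0,31-22)=9
Total tardiness = 11

11


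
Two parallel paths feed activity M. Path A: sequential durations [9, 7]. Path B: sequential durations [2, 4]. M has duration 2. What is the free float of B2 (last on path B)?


ES(B2) = sum of predecessors on chain B = 2
EF(B2) = ES + duration = 2 + 4 = 6
Successor of B2 is M. ES(M) = max(sum(A), sum(B)) = max(16, 6) = 16
Free float = ES(successor) - EF(current) = 16 - 6 = 10

10


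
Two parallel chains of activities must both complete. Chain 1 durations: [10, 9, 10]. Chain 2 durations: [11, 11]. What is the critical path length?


Path A total = 10 + 9 + 10 = 29
Path B total = 11 + 11 = 22
Critical path = longest path = max(29, 22) = 29

29


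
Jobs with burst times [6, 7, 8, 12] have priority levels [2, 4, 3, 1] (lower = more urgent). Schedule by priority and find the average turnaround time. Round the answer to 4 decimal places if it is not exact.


Sort by priority (ascending = highest first):
Order: [(1, 12), (2, 6), (3, 8), (4, 7)]
Completion times:
  Priority 1, burst=12, C=12
  Priority 2, burst=6, C=18
  Priority 3, burst=8, C=26
  Priority 4, burst=7, C=33
Average turnaround = 89/4 = 22.25

22.25


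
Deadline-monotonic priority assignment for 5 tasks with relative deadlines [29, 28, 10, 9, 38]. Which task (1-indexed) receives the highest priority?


Sort tasks by relative deadline (ascending):
  Task 4: deadline = 9
  Task 3: deadline = 10
  Task 2: deadline = 28
  Task 1: deadline = 29
  Task 5: deadline = 38
Priority order (highest first): [4, 3, 2, 1, 5]
Highest priority task = 4

4


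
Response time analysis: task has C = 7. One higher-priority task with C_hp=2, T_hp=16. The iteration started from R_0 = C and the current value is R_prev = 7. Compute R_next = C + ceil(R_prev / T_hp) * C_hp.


R_next = C + ceil(R_prev / T_hp) * C_hp
ceil(7 / 16) = ceil(0.4375) = 1
Interference = 1 * 2 = 2
R_next = 7 + 2 = 9

9


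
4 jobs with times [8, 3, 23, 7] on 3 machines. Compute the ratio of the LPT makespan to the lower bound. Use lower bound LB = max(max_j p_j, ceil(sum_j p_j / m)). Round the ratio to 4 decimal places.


LPT order: [23, 8, 7, 3]
Machine loads after assignment: [23, 8, 10]
LPT makespan = 23
Lower bound = max(max_job, ceil(total/3)) = max(23, 14) = 23
Ratio = 23 / 23 = 1.0

1.0


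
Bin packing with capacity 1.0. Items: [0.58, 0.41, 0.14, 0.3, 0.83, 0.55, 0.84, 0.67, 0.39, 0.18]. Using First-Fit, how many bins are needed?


Place items sequentially using First-Fit:
  Item 0.58 -> new Bin 1
  Item 0.41 -> Bin 1 (now 0.99)
  Item 0.14 -> new Bin 2
  Item 0.3 -> Bin 2 (now 0.44)
  Item 0.83 -> new Bin 3
  Item 0.55 -> Bin 2 (now 0.99)
  Item 0.84 -> new Bin 4
  Item 0.67 -> new Bin 5
  Item 0.39 -> new Bin 6
  Item 0.18 -> Bin 5 (now 0.85)
Total bins used = 6

6


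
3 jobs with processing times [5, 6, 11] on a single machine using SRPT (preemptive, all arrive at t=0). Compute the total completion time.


Since all jobs arrive at t=0, SRPT equals SPT ordering.
SPT order: [5, 6, 11]
Completion times:
  Job 1: p=5, C=5
  Job 2: p=6, C=11
  Job 3: p=11, C=22
Total completion time = 5 + 11 + 22 = 38

38


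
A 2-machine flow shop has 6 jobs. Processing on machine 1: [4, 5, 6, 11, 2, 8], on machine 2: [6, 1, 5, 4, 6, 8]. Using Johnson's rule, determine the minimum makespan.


Apply Johnson's rule:
  Group 1 (a <= b): [(5, 2, 6), (1, 4, 6), (6, 8, 8)]
  Group 2 (a > b): [(3, 6, 5), (4, 11, 4), (2, 5, 1)]
Optimal job order: [5, 1, 6, 3, 4, 2]
Schedule:
  Job 5: M1 done at 2, M2 done at 8
  Job 1: M1 done at 6, M2 done at 14
  Job 6: M1 done at 14, M2 done at 22
  Job 3: M1 done at 20, M2 done at 27
  Job 4: M1 done at 31, M2 done at 35
  Job 2: M1 done at 36, M2 done at 37
Makespan = 37

37


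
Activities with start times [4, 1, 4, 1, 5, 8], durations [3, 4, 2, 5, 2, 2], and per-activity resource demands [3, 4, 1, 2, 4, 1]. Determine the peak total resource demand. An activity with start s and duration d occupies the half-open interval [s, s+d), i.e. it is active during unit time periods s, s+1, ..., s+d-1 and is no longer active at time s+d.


Each activity i is active on [start_i, start_i + duration_i).
Compute total resource usage per time slot:
  t=0: active resources = [], total = 0
  t=1: active resources = [4, 2], total = 6
  t=2: active resources = [4, 2], total = 6
  t=3: active resources = [4, 2], total = 6
  t=4: active resources = [3, 4, 1, 2], total = 10
  t=5: active resources = [3, 1, 2, 4], total = 10
  t=6: active resources = [3, 4], total = 7
  t=7: active resources = [], total = 0
  t=8: active resources = [1], total = 1
  t=9: active resources = [1], total = 1
Peak resource demand = 10

10


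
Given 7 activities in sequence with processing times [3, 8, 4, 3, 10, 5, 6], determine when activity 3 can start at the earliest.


Activity 3 starts after activities 1 through 2 complete.
Predecessor durations: [3, 8]
ES = 3 + 8 = 11

11


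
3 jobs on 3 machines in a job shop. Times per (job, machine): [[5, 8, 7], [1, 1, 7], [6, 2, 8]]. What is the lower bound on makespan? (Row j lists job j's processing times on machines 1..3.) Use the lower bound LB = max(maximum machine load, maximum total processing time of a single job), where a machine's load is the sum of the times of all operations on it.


Machine loads:
  Machine 1: 5 + 1 + 6 = 12
  Machine 2: 8 + 1 + 2 = 11
  Machine 3: 7 + 7 + 8 = 22
Max machine load = 22
Job totals:
  Job 1: 20
  Job 2: 9
  Job 3: 16
Max job total = 20
Lower bound = max(22, 20) = 22

22


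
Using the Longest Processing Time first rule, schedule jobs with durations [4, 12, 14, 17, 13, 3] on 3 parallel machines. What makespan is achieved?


Sort jobs in decreasing order (LPT): [17, 14, 13, 12, 4, 3]
Assign each job to the least loaded machine:
  Machine 1: jobs [17, 3], load = 20
  Machine 2: jobs [14, 4], load = 18
  Machine 3: jobs [13, 12], load = 25
Makespan = max load = 25

25


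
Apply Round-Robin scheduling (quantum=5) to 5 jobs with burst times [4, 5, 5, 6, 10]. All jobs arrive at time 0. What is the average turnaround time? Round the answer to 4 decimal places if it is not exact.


Time quantum = 5
Execution trace:
  J1 runs 4 units, time = 4
  J2 runs 5 units, time = 9
  J3 runs 5 units, time = 14
  J4 runs 5 units, time = 19
  J5 runs 5 units, time = 24
  J4 runs 1 units, time = 25
  J5 runs 5 units, time = 30
Finish times: [4, 9, 14, 25, 30]
Average turnaround = 82/5 = 16.4

16.4


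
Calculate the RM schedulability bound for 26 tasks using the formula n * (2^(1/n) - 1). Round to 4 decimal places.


Compute 2^(1/26) = 1.0270180507
Subtract 1: 1.0270180507 - 1 = 0.0270180507
Multiply by n: 26 * 0.0270180507 = 0.7024693182
Round to 4 dp: 0.7025

0.7025


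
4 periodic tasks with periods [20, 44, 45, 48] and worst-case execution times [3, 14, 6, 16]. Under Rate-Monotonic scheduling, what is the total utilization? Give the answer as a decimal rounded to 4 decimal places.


Compute individual utilizations (exact fractions):
  Task 1: C/T = 3/20 (approx. 0.15)
  Task 2: C/T = 14/44 = 7/22 (approx. 0.3182)
  Task 3: C/T = 6/45 = 2/15 (approx. 0.1333)
  Task 4: C/T = 16/48 = 1/3 (approx. 0.3333)
Total utilization U = 3/20 + 7/22 + 2/15 + 1/3 = 617/660
Rounded to 4 decimal places: U = 0.9348
RM (Liu & Layland) bound for 4 tasks = 0.756828; compare with U = 617/660 (approx. 0.934848)
bound < U <= 1, so the RM sufficient condition is not met (inconclusive; an exact test such as response-time analysis is needed).

0.9348


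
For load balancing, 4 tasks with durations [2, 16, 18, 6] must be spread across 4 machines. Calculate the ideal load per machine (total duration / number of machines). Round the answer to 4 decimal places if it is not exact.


Total processing time = 2 + 16 + 18 + 6 = 42
Number of machines = 4
Ideal balanced load = 42 / 4 = 10.5

10.5


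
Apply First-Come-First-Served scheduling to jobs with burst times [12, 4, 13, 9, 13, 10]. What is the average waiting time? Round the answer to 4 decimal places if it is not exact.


FCFS order (as given): [12, 4, 13, 9, 13, 10]
Waiting times:
  Job 1: wait = 0
  Job 2: wait = 12
  Job 3: wait = 16
  Job 4: wait = 29
  Job 5: wait = 38
  Job 6: wait = 51
Sum of waiting times = 146
Average waiting time = 146/6 = 24.3333

24.3333


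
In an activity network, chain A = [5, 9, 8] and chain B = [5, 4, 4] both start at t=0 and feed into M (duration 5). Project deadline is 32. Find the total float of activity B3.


Forward pass: ES(B3) = sum of predecessors on chain B = 9
EF = ES + duration = 9 + 4 = 13
Backward pass: LF(M) = deadline = 32; LS(M) = 32 - 5 = 27
LF(B3) = LS(M) - sum(successors on chain B) = 27 - 0 = 27
LS = LF - duration = 27 - 4 = 23
Total float = LS - ES = 23 - 9 = 14

14


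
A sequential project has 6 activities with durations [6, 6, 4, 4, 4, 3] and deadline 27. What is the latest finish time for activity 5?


LF(activity 5) = deadline - sum of successor durations
Successors: activities 6 through 6 with durations [3]
Sum of successor durations = 3
LF = 27 - 3 = 24

24


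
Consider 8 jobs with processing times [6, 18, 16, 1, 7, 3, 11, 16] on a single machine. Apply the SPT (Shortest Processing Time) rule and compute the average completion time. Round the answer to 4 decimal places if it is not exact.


Sort jobs by processing time (SPT order): [1, 3, 6, 7, 11, 16, 16, 18]
Compute completion times sequentially:
  Job 1: processing = 1, completes at 1
  Job 2: processing = 3, completes at 4
  Job 3: processing = 6, completes at 10
  Job 4: processing = 7, completes at 17
  Job 5: processing = 11, completes at 28
  Job 6: processing = 16, completes at 44
  Job 7: processing = 16, completes at 60
  Job 8: processing = 18, completes at 78
Sum of completion times = 242
Average completion time = 242/8 = 30.25

30.25


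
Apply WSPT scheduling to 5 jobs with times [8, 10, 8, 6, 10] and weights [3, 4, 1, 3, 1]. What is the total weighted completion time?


Compute p/w ratios and sort ascending (WSPT): [(6, 3), (10, 4), (8, 3), (8, 1), (10, 1)]
Compute weighted completion times:
  Job (p=6,w=3): C=6, w*C=3*6=18
  Job (p=10,w=4): C=16, w*C=4*16=64
  Job (p=8,w=3): C=24, w*C=3*24=72
  Job (p=8,w=1): C=32, w*C=1*32=32
  Job (p=10,w=1): C=42, w*C=1*42=42
Total weighted completion time = 228

228


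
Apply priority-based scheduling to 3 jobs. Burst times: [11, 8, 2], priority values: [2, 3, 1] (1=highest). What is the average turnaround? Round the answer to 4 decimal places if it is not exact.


Sort by priority (ascending = highest first):
Order: [(1, 2), (2, 11), (3, 8)]
Completion times:
  Priority 1, burst=2, C=2
  Priority 2, burst=11, C=13
  Priority 3, burst=8, C=21
Average turnaround = 36/3 = 12.0

12.0


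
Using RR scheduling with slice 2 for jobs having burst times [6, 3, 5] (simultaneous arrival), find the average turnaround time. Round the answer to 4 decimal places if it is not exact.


Time quantum = 2
Execution trace:
  J1 runs 2 units, time = 2
  J2 runs 2 units, time = 4
  J3 runs 2 units, time = 6
  J1 runs 2 units, time = 8
  J2 runs 1 units, time = 9
  J3 runs 2 units, time = 11
  J1 runs 2 units, time = 13
  J3 runs 1 units, time = 14
Finish times: [13, 9, 14]
Average turnaround = 36/3 = 12.0

12.0


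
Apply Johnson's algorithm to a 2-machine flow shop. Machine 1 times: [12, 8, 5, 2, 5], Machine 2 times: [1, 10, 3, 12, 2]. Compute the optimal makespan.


Apply Johnson's rule:
  Group 1 (a <= b): [(4, 2, 12), (2, 8, 10)]
  Group 2 (a > b): [(3, 5, 3), (5, 5, 2), (1, 12, 1)]
Optimal job order: [4, 2, 3, 5, 1]
Schedule:
  Job 4: M1 done at 2, M2 done at 14
  Job 2: M1 done at 10, M2 done at 24
  Job 3: M1 done at 15, M2 done at 27
  Job 5: M1 done at 20, M2 done at 29
  Job 1: M1 done at 32, M2 done at 33
Makespan = 33

33


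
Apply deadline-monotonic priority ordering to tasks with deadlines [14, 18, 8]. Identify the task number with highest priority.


Sort tasks by relative deadline (ascending):
  Task 3: deadline = 8
  Task 1: deadline = 14
  Task 2: deadline = 18
Priority order (highest first): [3, 1, 2]
Highest priority task = 3

3


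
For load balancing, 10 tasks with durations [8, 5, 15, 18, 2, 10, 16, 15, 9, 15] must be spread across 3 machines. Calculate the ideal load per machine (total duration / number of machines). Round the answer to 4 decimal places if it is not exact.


Total processing time = 8 + 5 + 15 + 18 + 2 + 10 + 16 + 15 + 9 + 15 = 113
Number of machines = 3
Ideal balanced load = 113 / 3 = 37.6667

37.6667


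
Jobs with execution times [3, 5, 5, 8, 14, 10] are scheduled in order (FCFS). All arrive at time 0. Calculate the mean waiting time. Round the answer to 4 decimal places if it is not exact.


FCFS order (as given): [3, 5, 5, 8, 14, 10]
Waiting times:
  Job 1: wait = 0
  Job 2: wait = 3
  Job 3: wait = 8
  Job 4: wait = 13
  Job 5: wait = 21
  Job 6: wait = 35
Sum of waiting times = 80
Average waiting time = 80/6 = 13.3333

13.3333


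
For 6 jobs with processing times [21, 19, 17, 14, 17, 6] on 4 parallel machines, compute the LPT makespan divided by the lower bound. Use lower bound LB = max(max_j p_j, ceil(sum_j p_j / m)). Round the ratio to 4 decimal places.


LPT order: [21, 19, 17, 17, 14, 6]
Machine loads after assignment: [21, 19, 31, 23]
LPT makespan = 31
Lower bound = max(max_job, ceil(total/4)) = max(21, 24) = 24
Ratio = 31 / 24 = 1.2917

1.2917


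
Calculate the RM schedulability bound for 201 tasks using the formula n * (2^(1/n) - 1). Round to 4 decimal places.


Compute 2^(1/201) = 1.0034544463
Subtract 1: 1.0034544463 - 1 = 0.0034544463
Multiply by n: 201 * 0.0034544463 = 0.6943437063
Round to 4 dp: 0.6943

0.6943


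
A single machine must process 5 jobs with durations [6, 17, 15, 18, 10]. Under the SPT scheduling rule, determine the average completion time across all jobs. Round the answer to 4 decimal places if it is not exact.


Sort jobs by processing time (SPT order): [6, 10, 15, 17, 18]
Compute completion times sequentially:
  Job 1: processing = 6, completes at 6
  Job 2: processing = 10, completes at 16
  Job 3: processing = 15, completes at 31
  Job 4: processing = 17, completes at 48
  Job 5: processing = 18, completes at 66
Sum of completion times = 167
Average completion time = 167/5 = 33.4

33.4


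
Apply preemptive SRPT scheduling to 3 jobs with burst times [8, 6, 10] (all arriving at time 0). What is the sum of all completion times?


Since all jobs arrive at t=0, SRPT equals SPT ordering.
SPT order: [6, 8, 10]
Completion times:
  Job 1: p=6, C=6
  Job 2: p=8, C=14
  Job 3: p=10, C=24
Total completion time = 6 + 14 + 24 = 44

44


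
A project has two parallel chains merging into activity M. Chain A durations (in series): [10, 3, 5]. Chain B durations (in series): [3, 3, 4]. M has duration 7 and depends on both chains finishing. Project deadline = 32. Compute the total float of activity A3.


Forward pass: ES(A3) = sum of predecessors on chain A = 13
EF = ES + duration = 13 + 5 = 18
Backward pass: LF(M) = deadline = 32; LS(M) = 32 - 7 = 25
LF(A3) = LS(M) - sum(successors on chain A) = 25 - 0 = 25
LS = LF - duration = 25 - 5 = 20
Total float = LS - ES = 20 - 13 = 7

7


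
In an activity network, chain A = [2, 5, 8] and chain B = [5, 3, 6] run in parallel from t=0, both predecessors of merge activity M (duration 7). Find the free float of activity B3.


ES(B3) = sum of predecessors on chain B = 8
EF(B3) = ES + duration = 8 + 6 = 14
Successor of B3 is M. ES(M) = max(sum(A), sum(B)) = max(15, 14) = 15
Free float = ES(successor) - EF(current) = 15 - 14 = 1

1


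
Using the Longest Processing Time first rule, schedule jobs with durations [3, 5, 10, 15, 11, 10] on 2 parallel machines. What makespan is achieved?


Sort jobs in decreasing order (LPT): [15, 11, 10, 10, 5, 3]
Assign each job to the least loaded machine:
  Machine 1: jobs [15, 10, 3], load = 28
  Machine 2: jobs [11, 10, 5], load = 26
Makespan = max load = 28

28


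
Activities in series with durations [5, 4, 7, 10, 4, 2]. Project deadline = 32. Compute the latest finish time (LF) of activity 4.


LF(activity 4) = deadline - sum of successor durations
Successors: activities 5 through 6 with durations [4, 2]
Sum of successor durations = 6
LF = 32 - 6 = 26

26


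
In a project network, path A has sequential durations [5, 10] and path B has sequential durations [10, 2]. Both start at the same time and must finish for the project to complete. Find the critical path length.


Path A total = 5 + 10 = 15
Path B total = 10 + 2 = 12
Critical path = longest path = max(15, 12) = 15

15


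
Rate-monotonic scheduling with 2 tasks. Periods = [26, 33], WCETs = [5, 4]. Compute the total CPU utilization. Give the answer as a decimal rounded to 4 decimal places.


Compute individual utilizations (exact fractions):
  Task 1: C/T = 5/26 (approx. 0.1923)
  Task 2: C/T = 4/33 (approx. 0.1212)
Total utilization U = 5/26 + 4/33 = 269/858
Rounded to 4 decimal places: U = 0.3135
RM (Liu & Layland) bound for 2 tasks = 0.828427; compare with U = 269/858 (approx. 0.313520)
U <= bound, so schedulable by RM sufficient condition.

0.3135


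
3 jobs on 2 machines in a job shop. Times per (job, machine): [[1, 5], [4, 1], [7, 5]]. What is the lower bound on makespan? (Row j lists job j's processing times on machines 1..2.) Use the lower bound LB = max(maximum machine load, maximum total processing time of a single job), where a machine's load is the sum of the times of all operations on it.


Machine loads:
  Machine 1: 1 + 4 + 7 = 12
  Machine 2: 5 + 1 + 5 = 11
Max machine load = 12
Job totals:
  Job 1: 6
  Job 2: 5
  Job 3: 12
Max job total = 12
Lower bound = max(12, 12) = 12

12


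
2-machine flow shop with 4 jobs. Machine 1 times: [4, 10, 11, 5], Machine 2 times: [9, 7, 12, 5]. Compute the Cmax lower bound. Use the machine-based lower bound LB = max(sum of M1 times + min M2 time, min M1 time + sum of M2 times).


LB1 = sum(M1 times) + min(M2 times) = 30 + 5 = 35
LB2 = min(M1 times) + sum(M2 times) = 4 + 33 = 37
Lower bound = max(LB1, LB2) = max(35, 37) = 37

37


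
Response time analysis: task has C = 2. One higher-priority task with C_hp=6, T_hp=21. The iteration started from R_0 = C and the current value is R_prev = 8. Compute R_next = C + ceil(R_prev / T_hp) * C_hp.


R_next = C + ceil(R_prev / T_hp) * C_hp
ceil(8 / 21) = ceil(0.381) = 1
Interference = 1 * 6 = 6
R_next = 2 + 6 = 8
R_next = R_prev, so the iteration has converged (response time = 8).

8


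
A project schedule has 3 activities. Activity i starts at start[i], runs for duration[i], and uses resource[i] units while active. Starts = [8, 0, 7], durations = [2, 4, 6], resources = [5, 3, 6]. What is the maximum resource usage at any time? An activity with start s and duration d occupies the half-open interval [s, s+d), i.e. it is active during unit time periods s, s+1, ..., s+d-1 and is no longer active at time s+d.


Each activity i is active on [start_i, start_i + duration_i).
Compute total resource usage per time slot:
  t=0: active resources = [3], total = 3
  t=1: active resources = [3], total = 3
  t=2: active resources = [3], total = 3
  t=3: active resources = [3], total = 3
  t=4: active resources = [], total = 0
  t=5: active resources = [], total = 0
  t=6: active resources = [], total = 0
  t=7: active resources = [6], total = 6
  t=8: active resources = [5, 6], total = 11
  t=9: active resources = [5, 6], total = 11
  t=10: active resources = [6], total = 6
  t=11: active resources = [6], total = 6
  t=12: active resources = [6], total = 6
Peak resource demand = 11

11


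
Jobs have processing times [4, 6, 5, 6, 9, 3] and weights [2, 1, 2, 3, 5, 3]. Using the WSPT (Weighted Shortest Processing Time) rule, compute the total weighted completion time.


Compute p/w ratios and sort ascending (WSPT): [(3, 3), (9, 5), (4, 2), (6, 3), (5, 2), (6, 1)]
Compute weighted completion times:
  Job (p=3,w=3): C=3, w*C=3*3=9
  Job (p=9,w=5): C=12, w*C=5*12=60
  Job (p=4,w=2): C=16, w*C=2*16=32
  Job (p=6,w=3): C=22, w*C=3*22=66
  Job (p=5,w=2): C=27, w*C=2*27=54
  Job (p=6,w=1): C=33, w*C=1*33=33
Total weighted completion time = 254

254


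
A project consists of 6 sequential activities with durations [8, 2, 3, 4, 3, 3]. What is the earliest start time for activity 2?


Activity 2 starts after activities 1 through 1 complete.
Predecessor durations: [8]
ES = 8 = 8

8


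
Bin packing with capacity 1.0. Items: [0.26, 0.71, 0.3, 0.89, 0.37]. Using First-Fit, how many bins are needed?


Place items sequentially using First-Fit:
  Item 0.26 -> new Bin 1
  Item 0.71 -> Bin 1 (now 0.97)
  Item 0.3 -> new Bin 2
  Item 0.89 -> new Bin 3
  Item 0.37 -> Bin 2 (now 0.67)
Total bins used = 3

3


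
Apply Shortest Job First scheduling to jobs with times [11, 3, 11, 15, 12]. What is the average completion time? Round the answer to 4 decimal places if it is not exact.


SJF order (ascending): [3, 11, 11, 12, 15]
Completion times:
  Job 1: burst=3, C=3
  Job 2: burst=11, C=14
  Job 3: burst=11, C=25
  Job 4: burst=12, C=37
  Job 5: burst=15, C=52
Average completion = 131/5 = 26.2

26.2


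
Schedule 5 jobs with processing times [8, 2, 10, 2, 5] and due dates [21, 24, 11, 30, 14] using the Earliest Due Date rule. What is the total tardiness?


Sort by due date (EDD order): [(10, 11), (5, 14), (8, 21), (2, 24), (2, 30)]
Compute completion times and tardiness:
  Job 1: p=10, d=11, C=10, tardiness=max(0,10-11)=0
  Job 2: p=5, d=14, C=15, tardiness=max(0,15-14)=1
  Job 3: p=8, d=21, C=23, tardiness=max(0,23-21)=2
  Job 4: p=2, d=24, C=25, tardiness=max(0,25-24)=1
  Job 5: p=2, d=30, C=27, tardiness=max(0,27-30)=0
Total tardiness = 4

4


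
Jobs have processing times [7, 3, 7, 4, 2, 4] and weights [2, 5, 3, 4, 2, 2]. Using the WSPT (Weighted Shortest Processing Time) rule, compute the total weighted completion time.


Compute p/w ratios and sort ascending (WSPT): [(3, 5), (4, 4), (2, 2), (4, 2), (7, 3), (7, 2)]
Compute weighted completion times:
  Job (p=3,w=5): C=3, w*C=5*3=15
  Job (p=4,w=4): C=7, w*C=4*7=28
  Job (p=2,w=2): C=9, w*C=2*9=18
  Job (p=4,w=2): C=13, w*C=2*13=26
  Job (p=7,w=3): C=20, w*C=3*20=60
  Job (p=7,w=2): C=27, w*C=2*27=54
Total weighted completion time = 201

201


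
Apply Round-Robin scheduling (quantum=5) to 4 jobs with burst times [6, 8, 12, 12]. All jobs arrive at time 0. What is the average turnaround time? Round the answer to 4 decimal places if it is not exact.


Time quantum = 5
Execution trace:
  J1 runs 5 units, time = 5
  J2 runs 5 units, time = 10
  J3 runs 5 units, time = 15
  J4 runs 5 units, time = 20
  J1 runs 1 units, time = 21
  J2 runs 3 units, time = 24
  J3 runs 5 units, time = 29
  J4 runs 5 units, time = 34
  J3 runs 2 units, time = 36
  J4 runs 2 units, time = 38
Finish times: [21, 24, 36, 38]
Average turnaround = 119/4 = 29.75

29.75


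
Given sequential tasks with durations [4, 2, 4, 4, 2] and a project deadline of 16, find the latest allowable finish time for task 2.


LF(activity 2) = deadline - sum of successor durations
Successors: activities 3 through 5 with durations [4, 4, 2]
Sum of successor durations = 10
LF = 16 - 10 = 6

6


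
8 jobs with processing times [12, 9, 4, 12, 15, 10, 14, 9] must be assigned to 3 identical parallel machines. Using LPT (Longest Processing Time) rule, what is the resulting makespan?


Sort jobs in decreasing order (LPT): [15, 14, 12, 12, 10, 9, 9, 4]
Assign each job to the least loaded machine:
  Machine 1: jobs [15, 9, 9], load = 33
  Machine 2: jobs [14, 10, 4], load = 28
  Machine 3: jobs [12, 12], load = 24
Makespan = max load = 33

33


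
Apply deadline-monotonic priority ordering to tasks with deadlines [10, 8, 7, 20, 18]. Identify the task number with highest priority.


Sort tasks by relative deadline (ascending):
  Task 3: deadline = 7
  Task 2: deadline = 8
  Task 1: deadline = 10
  Task 5: deadline = 18
  Task 4: deadline = 20
Priority order (highest first): [3, 2, 1, 5, 4]
Highest priority task = 3

3


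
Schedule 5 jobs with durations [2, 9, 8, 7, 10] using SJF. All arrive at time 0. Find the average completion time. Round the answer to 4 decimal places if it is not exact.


SJF order (ascending): [2, 7, 8, 9, 10]
Completion times:
  Job 1: burst=2, C=2
  Job 2: burst=7, C=9
  Job 3: burst=8, C=17
  Job 4: burst=9, C=26
  Job 5: burst=10, C=36
Average completion = 90/5 = 18.0

18.0


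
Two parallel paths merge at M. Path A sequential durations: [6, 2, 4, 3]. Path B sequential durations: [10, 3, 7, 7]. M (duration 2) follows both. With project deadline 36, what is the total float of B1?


Forward pass: ES(B1) = sum of predecessors on chain B = 0
EF = ES + duration = 0 + 10 = 10
Backward pass: LF(M) = deadline = 36; LS(M) = 36 - 2 = 34
LF(B1) = LS(M) - sum(successors on chain B) = 34 - 17 = 17
LS = LF - duration = 17 - 10 = 7
Total float = LS - ES = 7 - 0 = 7

7


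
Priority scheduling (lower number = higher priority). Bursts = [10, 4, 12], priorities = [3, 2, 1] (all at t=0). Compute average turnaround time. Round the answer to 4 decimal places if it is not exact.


Sort by priority (ascending = highest first):
Order: [(1, 12), (2, 4), (3, 10)]
Completion times:
  Priority 1, burst=12, C=12
  Priority 2, burst=4, C=16
  Priority 3, burst=10, C=26
Average turnaround = 54/3 = 18.0

18.0


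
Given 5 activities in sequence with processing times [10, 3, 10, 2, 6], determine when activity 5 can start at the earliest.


Activity 5 starts after activities 1 through 4 complete.
Predecessor durations: [10, 3, 10, 2]
ES = 10 + 3 + 10 + 2 = 25

25


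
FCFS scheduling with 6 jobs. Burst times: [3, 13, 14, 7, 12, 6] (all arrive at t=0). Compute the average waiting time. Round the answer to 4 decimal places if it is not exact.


FCFS order (as given): [3, 13, 14, 7, 12, 6]
Waiting times:
  Job 1: wait = 0
  Job 2: wait = 3
  Job 3: wait = 16
  Job 4: wait = 30
  Job 5: wait = 37
  Job 6: wait = 49
Sum of waiting times = 135
Average waiting time = 135/6 = 22.5

22.5


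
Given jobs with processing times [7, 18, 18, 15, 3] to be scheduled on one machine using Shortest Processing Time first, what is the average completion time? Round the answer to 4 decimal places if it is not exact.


Sort jobs by processing time (SPT order): [3, 7, 15, 18, 18]
Compute completion times sequentially:
  Job 1: processing = 3, completes at 3
  Job 2: processing = 7, completes at 10
  Job 3: processing = 15, completes at 25
  Job 4: processing = 18, completes at 43
  Job 5: processing = 18, completes at 61
Sum of completion times = 142
Average completion time = 142/5 = 28.4

28.4


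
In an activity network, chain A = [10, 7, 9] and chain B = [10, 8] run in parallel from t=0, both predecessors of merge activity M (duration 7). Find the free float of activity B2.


ES(B2) = sum of predecessors on chain B = 10
EF(B2) = ES + duration = 10 + 8 = 18
Successor of B2 is M. ES(M) = max(sum(A), sum(B)) = max(26, 18) = 26
Free float = ES(successor) - EF(current) = 26 - 18 = 8

8


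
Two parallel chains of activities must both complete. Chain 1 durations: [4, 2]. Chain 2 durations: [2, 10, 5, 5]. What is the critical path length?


Path A total = 4 + 2 = 6
Path B total = 2 + 10 + 5 + 5 = 22
Critical path = longest path = max(6, 22) = 22

22


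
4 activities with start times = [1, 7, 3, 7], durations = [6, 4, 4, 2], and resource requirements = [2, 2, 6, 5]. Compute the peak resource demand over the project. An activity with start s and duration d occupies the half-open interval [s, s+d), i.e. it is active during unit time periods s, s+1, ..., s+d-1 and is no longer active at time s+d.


Each activity i is active on [start_i, start_i + duration_i).
Compute total resource usage per time slot:
  t=0: active resources = [], total = 0
  t=1: active resources = [2], total = 2
  t=2: active resources = [2], total = 2
  t=3: active resources = [2, 6], total = 8
  t=4: active resources = [2, 6], total = 8
  t=5: active resources = [2, 6], total = 8
  t=6: active resources = [2, 6], total = 8
  t=7: active resources = [2, 5], total = 7
  t=8: active resources = [2, 5], total = 7
  t=9: active resources = [2], total = 2
  t=10: active resources = [2], total = 2
Peak resource demand = 8

8


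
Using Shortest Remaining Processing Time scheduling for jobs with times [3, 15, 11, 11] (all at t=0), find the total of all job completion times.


Since all jobs arrive at t=0, SRPT equals SPT ordering.
SPT order: [3, 11, 11, 15]
Completion times:
  Job 1: p=3, C=3
  Job 2: p=11, C=14
  Job 3: p=11, C=25
  Job 4: p=15, C=40
Total completion time = 3 + 14 + 25 + 40 = 82

82


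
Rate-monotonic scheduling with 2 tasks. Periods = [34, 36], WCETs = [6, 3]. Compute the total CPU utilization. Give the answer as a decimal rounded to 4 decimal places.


Compute individual utilizations (exact fractions):
  Task 1: C/T = 6/34 = 3/17 (approx. 0.1765)
  Task 2: C/T = 3/36 = 1/12 (approx. 0.0833)
Total utilization U = 3/17 + 1/12 = 53/204
Rounded to 4 decimal places: U = 0.2598
RM (Liu & Layland) bound for 2 tasks = 0.828427; compare with U = 53/204 (approx. 0.259804)
U <= bound, so schedulable by RM sufficient condition.

0.2598


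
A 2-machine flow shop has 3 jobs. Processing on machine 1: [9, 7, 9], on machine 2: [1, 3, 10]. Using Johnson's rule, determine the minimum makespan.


Apply Johnson's rule:
  Group 1 (a <= b): [(3, 9, 10)]
  Group 2 (a > b): [(2, 7, 3), (1, 9, 1)]
Optimal job order: [3, 2, 1]
Schedule:
  Job 3: M1 done at 9, M2 done at 19
  Job 2: M1 done at 16, M2 done at 22
  Job 1: M1 done at 25, M2 done at 26
Makespan = 26

26


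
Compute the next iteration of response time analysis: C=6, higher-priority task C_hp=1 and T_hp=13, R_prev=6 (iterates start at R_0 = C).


R_next = C + ceil(R_prev / T_hp) * C_hp
ceil(6 / 13) = ceil(0.4615) = 1
Interference = 1 * 1 = 1
R_next = 6 + 1 = 7

7


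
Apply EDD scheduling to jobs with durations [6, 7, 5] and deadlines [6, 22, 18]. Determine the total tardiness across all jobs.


Sort by due date (EDD order): [(6, 6), (5, 18), (7, 22)]
Compute completion times and tardiness:
  Job 1: p=6, d=6, C=6, tardiness=max(0,6-6)=0
  Job 2: p=5, d=18, C=11, tardiness=max(0,11-18)=0
  Job 3: p=7, d=22, C=18, tardiness=max(0,18-22)=0
Total tardiness = 0

0


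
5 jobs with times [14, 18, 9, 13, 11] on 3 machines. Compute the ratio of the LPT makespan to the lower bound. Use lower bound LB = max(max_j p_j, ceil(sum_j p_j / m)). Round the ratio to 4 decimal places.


LPT order: [18, 14, 13, 11, 9]
Machine loads after assignment: [18, 23, 24]
LPT makespan = 24
Lower bound = max(max_job, ceil(total/3)) = max(18, 22) = 22
Ratio = 24 / 22 = 1.0909

1.0909


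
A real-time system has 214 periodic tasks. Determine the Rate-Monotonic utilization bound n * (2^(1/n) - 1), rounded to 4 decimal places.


Compute 2^(1/214) = 1.0032442568
Subtract 1: 1.0032442568 - 1 = 0.0032442568
Multiply by n: 214 * 0.0032442568 = 0.6942709552
Round to 4 dp: 0.6943

0.6943


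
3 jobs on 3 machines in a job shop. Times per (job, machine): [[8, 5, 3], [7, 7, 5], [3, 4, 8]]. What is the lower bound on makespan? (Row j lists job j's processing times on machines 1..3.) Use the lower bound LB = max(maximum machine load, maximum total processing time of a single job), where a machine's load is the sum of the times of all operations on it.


Machine loads:
  Machine 1: 8 + 7 + 3 = 18
  Machine 2: 5 + 7 + 4 = 16
  Machine 3: 3 + 5 + 8 = 16
Max machine load = 18
Job totals:
  Job 1: 16
  Job 2: 19
  Job 3: 15
Max job total = 19
Lower bound = max(18, 19) = 19

19


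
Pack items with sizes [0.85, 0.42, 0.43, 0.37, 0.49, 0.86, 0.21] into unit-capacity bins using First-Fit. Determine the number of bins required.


Place items sequentially using First-Fit:
  Item 0.85 -> new Bin 1
  Item 0.42 -> new Bin 2
  Item 0.43 -> Bin 2 (now 0.85)
  Item 0.37 -> new Bin 3
  Item 0.49 -> Bin 3 (now 0.86)
  Item 0.86 -> new Bin 4
  Item 0.21 -> new Bin 5
Total bins used = 5

5


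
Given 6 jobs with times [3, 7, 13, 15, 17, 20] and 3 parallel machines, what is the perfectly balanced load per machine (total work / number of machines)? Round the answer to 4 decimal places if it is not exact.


Total processing time = 3 + 7 + 13 + 15 + 17 + 20 = 75
Number of machines = 3
Ideal balanced load = 75 / 3 = 25.0

25.0


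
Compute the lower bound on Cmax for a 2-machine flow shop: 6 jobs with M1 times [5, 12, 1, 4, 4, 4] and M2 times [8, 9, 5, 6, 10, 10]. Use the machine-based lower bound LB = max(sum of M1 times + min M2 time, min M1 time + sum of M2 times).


LB1 = sum(M1 times) + min(M2 times) = 30 + 5 = 35
LB2 = min(M1 times) + sum(M2 times) = 1 + 48 = 49
Lower bound = max(LB1, LB2) = max(35, 49) = 49

49


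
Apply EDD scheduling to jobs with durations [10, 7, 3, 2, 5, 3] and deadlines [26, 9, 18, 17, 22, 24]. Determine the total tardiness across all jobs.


Sort by due date (EDD order): [(7, 9), (2, 17), (3, 18), (5, 22), (3, 24), (10, 26)]
Compute completion times and tardiness:
  Job 1: p=7, d=9, C=7, tardiness=max(0,7-9)=0
  Job 2: p=2, d=17, C=9, tardiness=max(0,9-17)=0
  Job 3: p=3, d=18, C=12, tardiness=max(0,12-18)=0
  Job 4: p=5, d=22, C=17, tardiness=max(0,17-22)=0
  Job 5: p=3, d=24, C=20, tardiness=max(0,20-24)=0
  Job 6: p=10, d=26, C=30, tardiness=max(0,30-26)=4
Total tardiness = 4

4


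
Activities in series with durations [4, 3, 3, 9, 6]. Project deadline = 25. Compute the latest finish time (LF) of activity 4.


LF(activity 4) = deadline - sum of successor durations
Successors: activities 5 through 5 with durations [6]
Sum of successor durations = 6
LF = 25 - 6 = 19

19


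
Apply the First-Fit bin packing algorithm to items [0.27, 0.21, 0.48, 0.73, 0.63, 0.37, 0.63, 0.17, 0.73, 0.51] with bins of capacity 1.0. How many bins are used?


Place items sequentially using First-Fit:
  Item 0.27 -> new Bin 1
  Item 0.21 -> Bin 1 (now 0.48)
  Item 0.48 -> Bin 1 (now 0.96)
  Item 0.73 -> new Bin 2
  Item 0.63 -> new Bin 3
  Item 0.37 -> Bin 3 (now 1.0)
  Item 0.63 -> new Bin 4
  Item 0.17 -> Bin 2 (now 0.9)
  Item 0.73 -> new Bin 5
  Item 0.51 -> new Bin 6
Total bins used = 6

6
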